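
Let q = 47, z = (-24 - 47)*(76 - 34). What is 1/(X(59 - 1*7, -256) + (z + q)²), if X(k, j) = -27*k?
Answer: 1/8612821 ≈ 1.1611e-7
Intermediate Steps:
z = -2982 (z = -71*42 = -2982)
1/(X(59 - 1*7, -256) + (z + q)²) = 1/(-27*(59 - 1*7) + (-2982 + 47)²) = 1/(-27*(59 - 7) + (-2935)²) = 1/(-27*52 + 8614225) = 1/(-1404 + 8614225) = 1/8612821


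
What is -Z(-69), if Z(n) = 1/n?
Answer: 1/69 ≈ 0.014493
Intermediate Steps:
-Z(-69) = -1/(-69) = -1*(-1/69) = 1/69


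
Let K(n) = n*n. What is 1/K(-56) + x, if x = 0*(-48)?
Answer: 1/3136 ≈ 0.00031888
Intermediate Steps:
x = 0
K(n) = n²
1/K(-56) + x = 1/((-56)²) + 0 = 1/3136 + 0 = 1/3136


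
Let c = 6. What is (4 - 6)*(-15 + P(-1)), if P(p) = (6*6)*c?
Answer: -402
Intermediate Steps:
P(p) = 216 (P(p) = (6*6)*6 = 36*6 = 216)
(4 - 6)*(-15 + P(-1)) = (4 - 6)*(-15 + 216) = -2*201 = -402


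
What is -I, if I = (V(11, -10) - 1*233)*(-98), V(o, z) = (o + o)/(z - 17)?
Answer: -618674/27 ≈ -22914.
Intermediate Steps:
V(o, z) = 2*o/(-17 + z) (V(o, z) = (2*o)/(-17 + z) = 2*o/(-17 + z))
I = 618674/27 (I = (2*11/(-17 - 10) - 1*233)*(-98) = (2*11/(-27) - 233)*(-98) = (2*11*(-1/27) - 233)*(-98) = (-22/27 - 233)*(-98) = -6313/27*(-98) = 618674/27 ≈ 22914.)
-I = -1*618674/27 = -618674/27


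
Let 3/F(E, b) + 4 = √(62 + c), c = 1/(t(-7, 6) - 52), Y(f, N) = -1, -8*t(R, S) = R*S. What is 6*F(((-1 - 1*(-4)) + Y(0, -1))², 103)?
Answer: 2244/1433 + 3*√2167330/1433 ≈ 4.6480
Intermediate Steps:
t(R, S) = -R*S/8
c = -4/187 (c = 1/(-⅛*(-7)*6 - 52) = 1/(21/4 - 52) = 1/(-187/4) = -4/187 ≈ -0.021390)
F(E, b) = 3/(-4 + √2167330/187) (F(E, b) = 3/(-4 + √(62 - 4/187)) = 3/(-4 + √(11590/187)) = 3/(-4 + √2167330/187))
6*F(((-1 - 1*(-4)) + Y(0, -1))², 103) = 6*(374/1433 + √2167330/2866) = 2244/1433 + 3*√2167330/1433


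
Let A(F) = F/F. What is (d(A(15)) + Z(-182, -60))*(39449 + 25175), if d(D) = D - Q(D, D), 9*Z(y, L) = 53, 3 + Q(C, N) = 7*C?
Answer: 1680224/9 ≈ 1.8669e+5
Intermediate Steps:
Q(C, N) = -3 + 7*C
Z(y, L) = 53/9 (Z(y, L) = (⅑)*53 = 53/9)
A(F) = 1
d(D) = 3 - 6*D (d(D) = D - (-3 + 7*D) = D + (3 - 7*D) = 3 - 6*D)
(d(A(15)) + Z(-182, -60))*(39449 + 25175) = ((3 - 6*1) + 53/9)*(39449 + 25175) = ((3 - 6) + 53/9)*64624 = (-3 + 53/9)*64624 = (26/9)*64624 = 1680224/9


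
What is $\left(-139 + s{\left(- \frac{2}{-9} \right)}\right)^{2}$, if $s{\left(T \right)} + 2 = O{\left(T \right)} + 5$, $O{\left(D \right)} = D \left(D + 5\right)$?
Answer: $\frac{119290084}{6561} \approx 18182.0$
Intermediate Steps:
$O{\left(D \right)} = D \left(5 + D\right)$
$s{\left(T \right)} = 3 + T \left(5 + T\right)$ ($s{\left(T \right)} = -2 + \left(T \left(5 + T\right) + 5\right) = -2 + \left(5 + T \left(5 + T\right)\right) = 3 + T \left(5 + T\right)$)
$\left(-139 + s{\left(- \frac{2}{-9} \right)}\right)^{2} = \left(-139 + \left(3 + - \frac{2}{-9} \left(5 - \frac{2}{-9}\right)\right)\right)^{2} = \left(-139 + \left(3 + \left(-2\right) \left(- \frac{1}{9}\right) \left(5 - - \frac{2}{9}\right)\right)\right)^{2} = \left(-139 + \left(3 + \frac{2 \left(5 + \frac{2}{9}\right)}{9}\right)\right)^{2} = \left(-139 + \left(3 + \frac{2}{9} \cdot \frac{47}{9}\right)\right)^{2} = \left(-139 + \left(3 + \frac{94}{81}\right)\right)^{2} = \left(-139 + \frac{337}{81}\right)^{2} = \left(- \frac{10922}{81}\right)^{2} = \frac{119290084}{6561}$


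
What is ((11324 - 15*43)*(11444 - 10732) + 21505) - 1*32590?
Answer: 7592363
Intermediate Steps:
((11324 - 15*43)*(11444 - 10732) + 21505) - 1*32590 = ((11324 - 645)*712 + 21505) - 32590 = (10679*712 + 21505) - 32590 = (7603448 + 21505) - 32590 = 7624953 - 32590 = 7592363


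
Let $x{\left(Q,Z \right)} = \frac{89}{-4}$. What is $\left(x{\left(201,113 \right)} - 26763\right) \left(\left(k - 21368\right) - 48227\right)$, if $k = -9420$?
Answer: $\frac{8465746115}{4} \approx 2.1164 \cdot 10^{9}$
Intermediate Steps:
$x{\left(Q,Z \right)} = - \frac{89}{4}$ ($x{\left(Q,Z \right)} = 89 \left(- \frac{1}{4}\right) = - \frac{89}{4}$)
$\left(x{\left(201,113 \right)} - 26763\right) \left(\left(k - 21368\right) - 48227\right) = \left(- \frac{89}{4} - 26763\right) \left(\left(-9420 - 21368\right) - 48227\right) = - \frac{107141 \left(-30788 - 48227\right)}{4} = \left(- \frac{107141}{4}\right) \left(-79015\right) = \frac{8465746115}{4}$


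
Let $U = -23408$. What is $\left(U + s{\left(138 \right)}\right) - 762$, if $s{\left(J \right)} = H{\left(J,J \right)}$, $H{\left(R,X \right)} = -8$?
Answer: $-24178$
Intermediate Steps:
$s{\left(J \right)} = -8$
$\left(U + s{\left(138 \right)}\right) - 762 = \left(-23408 - 8\right) - 762 = -23416 - 762 = -24178$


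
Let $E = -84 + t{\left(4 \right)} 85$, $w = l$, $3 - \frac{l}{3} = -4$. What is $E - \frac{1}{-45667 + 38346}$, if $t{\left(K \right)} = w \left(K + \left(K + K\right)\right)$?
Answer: $\frac{156200857}{7321} \approx 21336.0$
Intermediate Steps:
$l = 21$ ($l = 9 - -12 = 9 + 12 = 21$)
$w = 21$
$t{\left(K \right)} = 63 K$ ($t{\left(K \right)} = 21 \left(K + \left(K + K\right)\right) = 21 \left(K + 2 K\right) = 21 \cdot 3 K = 63 K$)
$E = 21336$ ($E = -84 + 63 \cdot 4 \cdot 85 = -84 + 252 \cdot 85 = -84 + 21420 = 21336$)
$E - \frac{1}{-45667 + 38346} = 21336 - \frac{1}{-45667 + 38346} = 21336 - \frac{1}{-7321} = 21336 - - \frac{1}{7321} = 21336 + \frac{1}{7321} = \frac{156200857}{7321}$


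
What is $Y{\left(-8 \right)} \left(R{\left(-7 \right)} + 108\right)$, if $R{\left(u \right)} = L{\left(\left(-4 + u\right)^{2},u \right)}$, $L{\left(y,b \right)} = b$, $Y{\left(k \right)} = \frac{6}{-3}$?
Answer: $-202$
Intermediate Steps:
$Y{\left(k \right)} = -2$ ($Y{\left(k \right)} = 6 \left(- \frac{1}{3}\right) = -2$)
$R{\left(u \right)} = u$
$Y{\left(-8 \right)} \left(R{\left(-7 \right)} + 108\right) = - 2 \left(-7 + 108\right) = \left(-2\right) 101 = -202$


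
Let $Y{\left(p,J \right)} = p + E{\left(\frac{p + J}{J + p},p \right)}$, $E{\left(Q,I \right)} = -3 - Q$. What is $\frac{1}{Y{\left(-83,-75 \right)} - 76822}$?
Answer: $- \frac{1}{76909} \approx -1.3002 \cdot 10^{-5}$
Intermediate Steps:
$Y{\left(p,J \right)} = -4 + p$ ($Y{\left(p,J \right)} = p - \left(3 + \frac{p + J}{J + p}\right) = p - \left(3 + \frac{J + p}{J + p}\right) = p - 4 = -4 + p$)
$\frac{1}{Y{\left(-83,-75 \right)} - 76822} = \frac{1}{\left(-4 - 83\right) - 76822} = \frac{1}{-87 - 76822} = \frac{1}{-76909} = - \frac{1}{76909}$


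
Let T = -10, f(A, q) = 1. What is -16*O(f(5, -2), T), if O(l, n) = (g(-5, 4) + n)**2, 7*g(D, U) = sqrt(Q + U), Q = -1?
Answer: -78448/49 + 320*sqrt(3)/7 ≈ -1521.8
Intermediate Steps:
g(D, U) = sqrt(-1 + U)/7
O(l, n) = (n + sqrt(3)/7)**2 (O(l, n) = (sqrt(-1 + 4)/7 + n)**2 = (sqrt(3)/7 + n)**2 = (n + sqrt(3)/7)**2)
-16*O(f(5, -2), T) = -16*(sqrt(3) + 7*(-10))**2/49 = -16*(sqrt(3) - 70)**2/49 = -16*(-70 + sqrt(3))**2/49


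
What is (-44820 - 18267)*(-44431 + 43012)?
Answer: 89520453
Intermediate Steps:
(-44820 - 18267)*(-44431 + 43012) = -63087*(-1419) = 89520453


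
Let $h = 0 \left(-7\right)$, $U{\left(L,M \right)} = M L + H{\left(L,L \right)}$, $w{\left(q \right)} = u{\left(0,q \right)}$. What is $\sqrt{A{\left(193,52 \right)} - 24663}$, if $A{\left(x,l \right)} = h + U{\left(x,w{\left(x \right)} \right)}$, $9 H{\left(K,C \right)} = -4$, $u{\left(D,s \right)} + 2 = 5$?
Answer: $\frac{2 i \sqrt{54190}}{3} \approx 155.19 i$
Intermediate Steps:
$u{\left(D,s \right)} = 3$ ($u{\left(D,s \right)} = -2 + 5 = 3$)
$w{\left(q \right)} = 3$
$H{\left(K,C \right)} = - \frac{4}{9}$ ($H{\left(K,C \right)} = \frac{1}{9} \left(-4\right) = - \frac{4}{9}$)
$U{\left(L,M \right)} = - \frac{4}{9} + L M$ ($U{\left(L,M \right)} = M L - \frac{4}{9} = L M - \frac{4}{9} = - \frac{4}{9} + L M$)
$h = 0$
$A{\left(x,l \right)} = - \frac{4}{9} + 3 x$ ($A{\left(x,l \right)} = 0 + \left(- \frac{4}{9} + x 3\right) = 0 + \left(- \frac{4}{9} + 3 x\right) = - \frac{4}{9} + 3 x$)
$\sqrt{A{\left(193,52 \right)} - 24663} = \sqrt{\left(- \frac{4}{9} + 3 \cdot 193\right) - 24663} = \sqrt{\left(- \frac{4}{9} + 579\right) - 24663} = \sqrt{\frac{5207}{9} - 24663} = \sqrt{- \frac{216760}{9}} = \frac{2 i \sqrt{54190}}{3}$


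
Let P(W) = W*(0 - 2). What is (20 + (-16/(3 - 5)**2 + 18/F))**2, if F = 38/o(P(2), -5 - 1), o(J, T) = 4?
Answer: 115600/361 ≈ 320.22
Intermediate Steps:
P(W) = -2*W (P(W) = W*(-2) = -2*W)
F = 19/2 (F = 38/4 = 38*(1/4) = 19/2 ≈ 9.5000)
(20 + (-16/(3 - 5)**2 + 18/F))**2 = (20 + (-16/(3 - 5)**2 + 18/(19/2)))**2 = (20 + (-16/((-2)**2) + 18*(2/19)))**2 = (20 + (-16/4 + 36/19))**2 = (20 + (-16*1/4 + 36/19))**2 = (20 + (-4 + 36/19))**2 = (20 - 40/19)**2 = (340/19)**2 = 115600/361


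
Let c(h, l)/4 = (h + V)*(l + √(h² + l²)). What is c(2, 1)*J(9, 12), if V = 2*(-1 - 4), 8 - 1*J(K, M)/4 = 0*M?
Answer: -1024 - 1024*√5 ≈ -3313.7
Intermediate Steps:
J(K, M) = 32 (J(K, M) = 32 - 0*M = 32 - 4*0 = 32 + 0 = 32)
V = -10 (V = 2*(-5) = -10)
c(h, l) = 4*(-10 + h)*(l + √(h² + l²)) (c(h, l) = 4*((h - 10)*(l + √(h² + l²))) = 4*((-10 + h)*(l + √(h² + l²))) = 4*(-10 + h)*(l + √(h² + l²)))
c(2, 1)*J(9, 12) = (-40*1 - 40*√(2² + 1²) + 4*2*1 + 4*2*√(2² + 1²))*32 = (-40 - 40*√(4 + 1) + 8 + 4*2*√(4 + 1))*32 = (-40 - 40*√5 + 8 + 4*2*√5)*32 = (-40 - 40*√5 + 8 + 8*√5)*32 = (-32 - 32*√5)*32 = -1024 - 1024*√5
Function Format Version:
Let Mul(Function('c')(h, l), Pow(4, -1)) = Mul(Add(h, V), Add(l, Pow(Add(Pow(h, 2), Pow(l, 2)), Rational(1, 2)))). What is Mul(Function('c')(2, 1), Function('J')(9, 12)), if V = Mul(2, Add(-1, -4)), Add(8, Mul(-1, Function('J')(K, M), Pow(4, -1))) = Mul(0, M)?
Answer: Add(-1024, Mul(-1024, Pow(5, Rational(1, 2)))) ≈ -3313.7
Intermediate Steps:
Function('J')(K, M) = 32 (Function('J')(K, M) = Add(32, Mul(-4, Mul(0, M))) = Add(32, Mul(-4, 0)) = Add(32, 0) = 32)
V = -10 (V = Mul(2, -5) = -10)
Function('c')(h, l) = Mul(4, Add(-10, h), Add(l, Pow(Add(Pow(h, 2), Pow(l, 2)), Rational(1, 2)))) (Function('c')(h, l) = Mul(4, Mul(Add(h, -10), Add(l, Pow(Add(Pow(h, 2), Pow(l, 2)), Rational(1, 2))))) = Mul(4, Mul(Add(-10, h), Add(l, Pow(Add(Pow(h, 2), Pow(l, 2)), Rational(1, 2))))) = Mul(4, Add(-10, h), Add(l, Pow(Add(Pow(h, 2), Pow(l, 2)), Rational(1, 2)))))
Mul(Function('c')(2, 1), Function('J')(9, 12)) = Mul(Add(Mul(-40, 1), Mul(-40, Pow(Add(Pow(2, 2), Pow(1, 2)), Rational(1, 2))), Mul(4, 2, 1), Mul(4, 2, Pow(Add(Pow(2, 2), Pow(1, 2)), Rational(1, 2)))), 32) = Mul(Add(-40, Mul(-40, Pow(Add(4, 1), Rational(1, 2))), 8, Mul(4, 2, Pow(Add(4, 1), Rational(1, 2)))), 32) = Mul(Add(-40, Mul(-40, Pow(5, Rational(1, 2))), 8, Mul(4, 2, Pow(5, Rational(1, 2)))), 32) = Mul(Add(-40, Mul(-40, Pow(5, Rational(1, 2))), 8, Mul(8, Pow(5, Rational(1, 2)))), 32) = Mul(Add(-32, Mul(-32, Pow(5, Rational(1, 2)))), 32) = Add(-1024, Mul(-1024, Pow(5, Rational(1, 2))))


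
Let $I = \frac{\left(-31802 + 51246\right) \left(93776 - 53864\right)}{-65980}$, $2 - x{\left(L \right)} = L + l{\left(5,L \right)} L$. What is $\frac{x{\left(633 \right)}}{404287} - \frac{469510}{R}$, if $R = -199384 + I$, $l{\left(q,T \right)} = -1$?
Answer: $\frac{1565517453180387}{704035754187272} \approx 2.2236$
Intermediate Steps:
$x{\left(L \right)} = 2$ ($x{\left(L \right)} = 2 - \left(L - L\right) = 2 - 0 = 2 + 0 = 2$)
$I = - \frac{194012232}{16495}$ ($I = 19444 \cdot 39912 \left(- \frac{1}{65980}\right) = 776048928 \left(- \frac{1}{65980}\right) = - \frac{194012232}{16495} \approx -11762.0$)
$R = - \frac{3482851312}{16495}$ ($R = -199384 - \frac{194012232}{16495} = - \frac{3482851312}{16495} \approx -2.1115 \cdot 10^{5}$)
$\frac{x{\left(633 \right)}}{404287} - \frac{469510}{R} = \frac{2}{404287} - \frac{469510}{- \frac{3482851312}{16495}} = 2 \cdot \frac{1}{404287} - - \frac{3872283725}{1741425656} = \frac{2}{404287} + \frac{3872283725}{1741425656} = \frac{1565517453180387}{704035754187272}$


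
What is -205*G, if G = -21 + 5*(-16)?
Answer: 20705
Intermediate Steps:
G = -101 (G = -21 - 80 = -101)
-205*G = -205*(-101) = 20705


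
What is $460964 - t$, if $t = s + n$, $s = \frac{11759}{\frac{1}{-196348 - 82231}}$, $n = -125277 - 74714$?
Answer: $3276471416$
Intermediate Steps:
$n = -199991$ ($n = -125277 - 74714 = -199991$)
$s = -3275810461$ ($s = \frac{11759}{\frac{1}{-278579}} = \frac{11759}{- \frac{1}{278579}} = 11759 \left(-278579\right) = -3275810461$)
$t = -3276010452$ ($t = -3275810461 - 199991 = -3276010452$)
$460964 - t = 460964 - -3276010452 = 460964 + 3276010452 = 3276471416$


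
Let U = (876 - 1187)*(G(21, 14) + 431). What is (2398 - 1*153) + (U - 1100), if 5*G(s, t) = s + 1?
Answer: -671322/5 ≈ -1.3426e+5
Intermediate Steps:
G(s, t) = ⅕ + s/5 (G(s, t) = (s + 1)/5 = (1 + s)/5 = ⅕ + s/5)
U = -677047/5 (U = (876 - 1187)*((⅕ + (⅕)*21) + 431) = -311*((⅕ + 21/5) + 431) = -311*(22/5 + 431) = -311*2177/5 = -677047/5 ≈ -1.3541e+5)
(2398 - 1*153) + (U - 1100) = (2398 - 1*153) + (-677047/5 - 1100) = (2398 - 153) - 682547/5 = 2245 - 682547/5 = -671322/5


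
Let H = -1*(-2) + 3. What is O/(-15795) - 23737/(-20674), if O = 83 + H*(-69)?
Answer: 380342503/326545830 ≈ 1.1647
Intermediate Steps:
H = 5 (H = 2 + 3 = 5)
O = -262 (O = 83 + 5*(-69) = 83 - 345 = -262)
O/(-15795) - 23737/(-20674) = -262/(-15795) - 23737/(-20674) = -262*(-1/15795) - 23737*(-1/20674) = 262/15795 + 23737/20674 = 380342503/326545830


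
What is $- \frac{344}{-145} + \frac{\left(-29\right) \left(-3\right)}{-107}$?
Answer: $\frac{24193}{15515} \approx 1.5593$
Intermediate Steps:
$- \frac{344}{-145} + \frac{\left(-29\right) \left(-3\right)}{-107} = \left(-344\right) \left(- \frac{1}{145}\right) + 87 \left(- \frac{1}{107}\right) = \frac{344}{145} - \frac{87}{107} = \frac{24193}{15515}$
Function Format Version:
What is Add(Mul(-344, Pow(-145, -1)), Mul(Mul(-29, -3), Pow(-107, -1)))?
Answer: Rational(24193, 15515) ≈ 1.5593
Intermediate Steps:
Add(Mul(-344, Pow(-145, -1)), Mul(Mul(-29, -3), Pow(-107, -1))) = Add(Mul(-344, Rational(-1, 145)), Mul(87, Rational(-1, 107))) = Add(Rational(344, 145), Rational(-87, 107)) = Rational(24193, 15515)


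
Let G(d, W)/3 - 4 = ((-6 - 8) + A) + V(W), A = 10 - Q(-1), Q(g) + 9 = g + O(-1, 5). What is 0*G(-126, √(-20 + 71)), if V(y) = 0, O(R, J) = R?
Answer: 0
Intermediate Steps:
Q(g) = -10 + g (Q(g) = -9 + (g - 1) = -9 + (-1 + g) = -10 + g)
A = 21 (A = 10 - (-10 - 1) = 10 - 1*(-11) = 10 + 11 = 21)
G(d, W) = 33 (G(d, W) = 12 + 3*(((-6 - 8) + 21) + 0) = 12 + 3*((-14 + 21) + 0) = 12 + 3*(7 + 0) = 12 + 3*7 = 12 + 21 = 33)
0*G(-126, √(-20 + 71)) = 0*33 = 0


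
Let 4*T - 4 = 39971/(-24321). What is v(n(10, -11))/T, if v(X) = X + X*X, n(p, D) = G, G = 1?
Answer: 194568/57313 ≈ 3.3948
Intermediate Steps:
n(p, D) = 1
v(X) = X + X²
T = 57313/97284 (T = 1 + (39971/(-24321))/4 = 1 + (39971*(-1/24321))/4 = 1 + (¼)*(-39971/24321) = 1 - 39971/97284 = 57313/97284 ≈ 0.58913)
v(n(10, -11))/T = (1*(1 + 1))/(57313/97284) = (1*2)*(97284/57313) = 2*(97284/57313) = 194568/57313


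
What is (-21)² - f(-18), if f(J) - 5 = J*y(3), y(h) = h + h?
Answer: 544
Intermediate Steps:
y(h) = 2*h
f(J) = 5 + 6*J (f(J) = 5 + J*(2*3) = 5 + J*6 = 5 + 6*J)
(-21)² - f(-18) = (-21)² - (5 + 6*(-18)) = 441 - (5 - 108) = 441 - 1*(-103) = 441 + 103 = 544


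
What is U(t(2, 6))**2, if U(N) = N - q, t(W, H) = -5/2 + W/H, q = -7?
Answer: 841/36 ≈ 23.361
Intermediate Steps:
t(W, H) = -5/2 + W/H (t(W, H) = -5*1/2 + W/H = -5/2 + W/H)
U(N) = 7 + N (U(N) = N - 1*(-7) = N + 7 = 7 + N)
U(t(2, 6))**2 = (7 + (-5/2 + 2/6))**2 = (7 + (-5/2 + 2*(1/6)))**2 = (7 + (-5/2 + 1/3))**2 = (7 - 13/6)**2 = (29/6)**2 = 841/36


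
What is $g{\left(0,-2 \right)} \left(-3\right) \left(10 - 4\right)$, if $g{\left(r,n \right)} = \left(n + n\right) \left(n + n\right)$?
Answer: $-288$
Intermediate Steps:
$g{\left(r,n \right)} = 4 n^{2}$ ($g{\left(r,n \right)} = 2 n 2 n = 4 n^{2}$)
$g{\left(0,-2 \right)} \left(-3\right) \left(10 - 4\right) = 4 \left(-2\right)^{2} \left(-3\right) \left(10 - 4\right) = 4 \cdot 4 \left(-3\right) 6 = 16 \left(-3\right) 6 = \left(-48\right) 6 = -288$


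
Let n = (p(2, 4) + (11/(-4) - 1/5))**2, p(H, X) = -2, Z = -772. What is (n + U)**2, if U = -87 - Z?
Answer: 80543007601/160000 ≈ 5.0339e+5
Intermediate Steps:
n = 9801/400 (n = (-2 + (11/(-4) - 1/5))**2 = (-2 + (11*(-1/4) - 1*1/5))**2 = (-2 + (-11/4 - 1/5))**2 = (-2 - 59/20)**2 = (-99/20)**2 = 9801/400 ≈ 24.503)
U = 685 (U = -87 - 1*(-772) = -87 + 772 = 685)
(n + U)**2 = (9801/400 + 685)**2 = (283801/400)**2 = 80543007601/160000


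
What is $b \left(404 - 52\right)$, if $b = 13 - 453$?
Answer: $-154880$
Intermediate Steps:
$b = -440$
$b \left(404 - 52\right) = - 440 \left(404 - 52\right) = \left(-440\right) 352 = -154880$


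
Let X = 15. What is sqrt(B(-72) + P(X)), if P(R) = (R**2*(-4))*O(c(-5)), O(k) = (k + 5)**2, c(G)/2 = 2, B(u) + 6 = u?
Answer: I*sqrt(72978) ≈ 270.14*I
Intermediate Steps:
B(u) = -6 + u
c(G) = 4 (c(G) = 2*2 = 4)
O(k) = (5 + k)**2
P(R) = -324*R**2 (P(R) = (R**2*(-4))*(5 + 4)**2 = -4*R**2*9**2 = -4*R**2*81 = -324*R**2)
sqrt(B(-72) + P(X)) = sqrt((-6 - 72) - 324*15**2) = sqrt(-78 - 324*225) = sqrt(-78 - 72900) = sqrt(-72978) = I*sqrt(72978)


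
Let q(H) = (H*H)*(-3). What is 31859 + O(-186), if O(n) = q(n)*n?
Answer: 19336427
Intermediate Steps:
q(H) = -3*H**2 (q(H) = H**2*(-3) = -3*H**2)
O(n) = -3*n**3 (O(n) = (-3*n**2)*n = -3*n**3)
31859 + O(-186) = 31859 - 3*(-186)**3 = 31859 - 3*(-6434856) = 31859 + 19304568 = 19336427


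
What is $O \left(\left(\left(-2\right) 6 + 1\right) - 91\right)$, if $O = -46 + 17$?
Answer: $2958$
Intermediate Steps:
$O = -29$
$O \left(\left(\left(-2\right) 6 + 1\right) - 91\right) = - 29 \left(\left(\left(-2\right) 6 + 1\right) - 91\right) = - 29 \left(\left(-12 + 1\right) - 91\right) = - 29 \left(-11 - 91\right) = \left(-29\right) \left(-102\right) = 2958$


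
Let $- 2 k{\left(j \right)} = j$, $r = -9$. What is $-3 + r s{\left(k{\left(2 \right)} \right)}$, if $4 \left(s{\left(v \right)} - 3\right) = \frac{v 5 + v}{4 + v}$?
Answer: $- \frac{51}{2} \approx -25.5$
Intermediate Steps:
$k{\left(j \right)} = - \frac{j}{2}$
$s{\left(v \right)} = 3 + \frac{3 v}{2 \left(4 + v\right)}$ ($s{\left(v \right)} = 3 + \frac{\left(v 5 + v\right) \frac{1}{4 + v}}{4} = 3 + \frac{\left(5 v + v\right) \frac{1}{4 + v}}{4} = 3 + \frac{6 v \frac{1}{4 + v}}{4} = 3 + \frac{3 v}{2 \left(4 + v\right)}$)
$-3 + r s{\left(k{\left(2 \right)} \right)} = -3 - 9 \frac{3 \left(8 + 3 \left(\left(- \frac{1}{2}\right) 2\right)\right)}{2 \left(4 - 1\right)} = -3 - 9 \frac{3 \left(8 + 3 \left(-1\right)\right)}{2 \left(4 - 1\right)} = -3 - 9 \frac{3 \left(8 - 3\right)}{2 \cdot 3} = -3 - 9 \cdot \frac{3}{2} \cdot \frac{1}{3} \cdot 5 = -3 - \frac{45}{2} = - \frac{51}{2}$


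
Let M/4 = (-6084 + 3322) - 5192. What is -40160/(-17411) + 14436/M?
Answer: 256596341/138487094 ≈ 1.8529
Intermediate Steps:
M = -31816 (M = 4*((-6084 + 3322) - 5192) = 4*(-2762 - 5192) = 4*(-7954) = -31816)
-40160/(-17411) + 14436/M = -40160/(-17411) + 14436/(-31816) = -40160*(-1/17411) + 14436*(-1/31816) = 40160/17411 - 3609/7954 = 256596341/138487094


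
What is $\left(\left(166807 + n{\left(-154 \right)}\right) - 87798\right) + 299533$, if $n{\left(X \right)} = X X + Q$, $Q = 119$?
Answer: $402377$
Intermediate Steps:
$n{\left(X \right)} = 119 + X^{2}$ ($n{\left(X \right)} = X X + 119 = X^{2} + 119 = 119 + X^{2}$)
$\left(\left(166807 + n{\left(-154 \right)}\right) - 87798\right) + 299533 = \left(\left(166807 + \left(119 + \left(-154\right)^{2}\right)\right) - 87798\right) + 299533 = \left(\left(166807 + \left(119 + 23716\right)\right) - 87798\right) + 299533 = \left(\left(166807 + 23835\right) - 87798\right) + 299533 = \left(190642 - 87798\right) + 299533 = 102844 + 299533 = 402377$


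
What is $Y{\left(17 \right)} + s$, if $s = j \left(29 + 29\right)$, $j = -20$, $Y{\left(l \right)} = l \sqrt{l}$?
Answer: $-1160 + 17 \sqrt{17} \approx -1089.9$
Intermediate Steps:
$Y{\left(l \right)} = l^{\frac{3}{2}}$
$s = -1160$ ($s = - 20 \left(29 + 29\right) = \left(-20\right) 58 = -1160$)
$Y{\left(17 \right)} + s = 17^{\frac{3}{2}} - 1160 = 17 \sqrt{17} - 1160 = -1160 + 17 \sqrt{17}$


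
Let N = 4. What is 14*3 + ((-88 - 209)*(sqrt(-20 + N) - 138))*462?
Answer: 18935574 - 548856*I ≈ 1.8936e+7 - 5.4886e+5*I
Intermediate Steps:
14*3 + ((-88 - 209)*(sqrt(-20 + N) - 138))*462 = 14*3 + ((-88 - 209)*(sqrt(-20 + 4) - 138))*462 = 42 - 297*(sqrt(-16) - 138)*462 = 42 - 297*(4*I - 138)*462 = 42 - 297*(-138 + 4*I)*462 = 42 + (40986 - 1188*I)*462 = 42 + (18935532 - 548856*I) = 18935574 - 548856*I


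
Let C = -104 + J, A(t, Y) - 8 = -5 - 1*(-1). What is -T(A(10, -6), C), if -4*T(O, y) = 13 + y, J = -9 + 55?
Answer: -45/4 ≈ -11.250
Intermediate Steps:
A(t, Y) = 4 (A(t, Y) = 8 + (-5 - 1*(-1)) = 8 + (-5 + 1) = 8 - 4 = 4)
J = 46
C = -58 (C = -104 + 46 = -58)
T(O, y) = -13/4 - y/4 (T(O, y) = -(13 + y)/4 = -13/4 - y/4)
-T(A(10, -6), C) = -(-13/4 - 1/4*(-58)) = -(-13/4 + 29/2) = -1*45/4 = -45/4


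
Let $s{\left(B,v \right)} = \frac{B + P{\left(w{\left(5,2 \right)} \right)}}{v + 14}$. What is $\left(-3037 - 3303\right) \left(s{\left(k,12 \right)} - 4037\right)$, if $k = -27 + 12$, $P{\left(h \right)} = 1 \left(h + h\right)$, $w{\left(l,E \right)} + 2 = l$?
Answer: $\frac{332758070}{13} \approx 2.5597 \cdot 10^{7}$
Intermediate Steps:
$w{\left(l,E \right)} = -2 + l$
$P{\left(h \right)} = 2 h$ ($P{\left(h \right)} = 1 \cdot 2 h = 2 h$)
$k = -15$
$s{\left(B,v \right)} = \frac{6 + B}{14 + v}$ ($s{\left(B,v \right)} = \frac{B + 2 \left(-2 + 5\right)}{v + 14} = \frac{B + 2 \cdot 3}{14 + v} = \frac{B + 6}{14 + v} = \frac{6 + B}{14 + v}$)
$\left(-3037 - 3303\right) \left(s{\left(k,12 \right)} - 4037\right) = \left(-3037 - 3303\right) \left(\frac{6 - 15}{14 + 12} - 4037\right) = - 6340 \left(\frac{1}{26} \left(-9\right) - 4037\right) = - 6340 \left(- \frac{9}{26} - 4037\right) = \left(-6340\right) \left(- \frac{104971}{26}\right) = \frac{332758070}{13}$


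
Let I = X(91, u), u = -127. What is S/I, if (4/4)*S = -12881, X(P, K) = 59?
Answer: -12881/59 ≈ -218.32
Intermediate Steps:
S = -12881
I = 59
S/I = -12881/59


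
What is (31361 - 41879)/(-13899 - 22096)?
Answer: 10518/35995 ≈ 0.29221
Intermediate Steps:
(31361 - 41879)/(-13899 - 22096) = -10518/(-35995) = -10518*(-1/35995) = 10518/35995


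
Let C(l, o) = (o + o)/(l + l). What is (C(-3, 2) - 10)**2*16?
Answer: 16384/9 ≈ 1820.4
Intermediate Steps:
C(l, o) = o/l (C(l, o) = (2*o)/((2*l)) = (2*o)*(1/(2*l)) = o/l)
(C(-3, 2) - 10)**2*16 = (2/(-3) - 10)**2*16 = (2*(-1/3) - 10)**2*16 = (-2/3 - 10)**2*16 = (-32/3)**2*16 = (1024/9)*16 = 16384/9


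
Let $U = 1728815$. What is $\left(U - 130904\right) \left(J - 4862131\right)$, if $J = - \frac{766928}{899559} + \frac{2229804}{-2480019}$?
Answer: $- \frac{1925845975457779509526301}{247880379069} \approx -7.7693 \cdot 10^{12}$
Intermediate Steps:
$J = - \frac{1302612089356}{743641137207}$ ($J = \left(-766928\right) \frac{1}{899559} + 2229804 \left(- \frac{1}{2480019}\right) = - \frac{766928}{899559} - \frac{743268}{826673} = - \frac{1302612089356}{743641137207} \approx -1.7517$)
$\left(U - 130904\right) \left(J - 4862131\right) = \left(1728815 - 130904\right) \left(- \frac{1302612089356}{743641137207} - 4862131\right) = 1597911 \left(- \frac{3615681928701497473}{743641137207}\right) = - \frac{1925845975457779509526301}{247880379069}$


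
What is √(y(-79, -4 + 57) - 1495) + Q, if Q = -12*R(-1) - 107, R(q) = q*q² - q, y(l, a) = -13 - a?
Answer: -107 + I*√1561 ≈ -107.0 + 39.51*I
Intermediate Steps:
R(q) = q³ - q
Q = -107 (Q = -12*((-1)³ - 1*(-1)) - 107 = -12*(-1 + 1) - 107 = -12*0 - 107 = 0 - 107 = -107)
√(y(-79, -4 + 57) - 1495) + Q = √((-13 - (-4 + 57)) - 1495) - 107 = √((-13 - 1*53) - 1495) - 107 = √((-13 - 53) - 1495) - 107 = √(-66 - 1495) - 107 = √(-1561) - 107 = I*√1561 - 107 = -107 + I*√1561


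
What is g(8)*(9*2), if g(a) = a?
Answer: 144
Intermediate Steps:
g(8)*(9*2) = 8*(9*2) = 8*18 = 144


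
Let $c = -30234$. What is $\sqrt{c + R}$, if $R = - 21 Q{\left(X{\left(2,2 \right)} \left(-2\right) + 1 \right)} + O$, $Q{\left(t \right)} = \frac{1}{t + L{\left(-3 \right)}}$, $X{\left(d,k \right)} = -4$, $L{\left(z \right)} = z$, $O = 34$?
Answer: $\frac{i \sqrt{120814}}{2} \approx 173.79 i$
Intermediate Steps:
$Q{\left(t \right)} = \frac{1}{-3 + t}$ ($Q{\left(t \right)} = \frac{1}{t - 3} = \frac{1}{-3 + t}$)
$R = \frac{61}{2}$ ($R = - \frac{21}{-3 + \left(\left(-4\right) \left(-2\right) + 1\right)} + 34 = - \frac{21}{-3 + \left(8 + 1\right)} + 34 = - \frac{21}{-3 + 9} + 34 = - \frac{21}{6} + 34 = \left(-21\right) \frac{1}{6} + 34 = - \frac{7}{2} + 34 = \frac{61}{2} \approx 30.5$)
$\sqrt{c + R} = \sqrt{-30234 + \frac{61}{2}} = \sqrt{- \frac{60407}{2}} = \frac{i \sqrt{120814}}{2}$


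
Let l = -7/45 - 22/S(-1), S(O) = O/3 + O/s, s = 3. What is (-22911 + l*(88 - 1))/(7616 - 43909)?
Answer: 300803/544395 ≈ 0.55255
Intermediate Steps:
S(O) = 2*O/3 (S(O) = O/3 + O/3 = 2*O/3)
l = 1478/45 (l = -7/45 - 22/((⅔)*(-1)) = -7*1/45 - 22/(-⅔) = -7/45 - 22*(-3/2) = -7/45 + 33 = 1478/45 ≈ 32.844)
(-22911 + l*(88 - 1))/(7616 - 43909) = (-22911 + 1478*(88 - 1)/45)/(7616 - 43909) = (-22911 + (1478/45)*87)/(-36293) = (-22911 + 42862/15)*(-1/36293) = -300803/15*(-1/36293) = 300803/544395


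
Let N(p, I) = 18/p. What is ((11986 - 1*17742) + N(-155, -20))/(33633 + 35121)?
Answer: -446099/5328435 ≈ -0.083720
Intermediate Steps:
((11986 - 1*17742) + N(-155, -20))/(33633 + 35121) = ((11986 - 1*17742) + 18/(-155))/(33633 + 35121) = ((11986 - 17742) + 18*(-1/155))/68754 = (-5756 - 18/155)*(1/68754) = -892198/155*1/68754 = -446099/5328435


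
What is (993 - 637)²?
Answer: 126736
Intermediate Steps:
(993 - 637)² = 356² = 126736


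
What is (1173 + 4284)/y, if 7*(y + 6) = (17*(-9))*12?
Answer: -12733/626 ≈ -20.340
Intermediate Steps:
y = -1878/7 (y = -6 + ((17*(-9))*12)/7 = -6 + (-153*12)/7 = -6 + (1/7)*(-1836) = -6 - 1836/7 = -1878/7 ≈ -268.29)
(1173 + 4284)/y = (1173 + 4284)/(-1878/7) = 5457*(-7/1878) = -12733/626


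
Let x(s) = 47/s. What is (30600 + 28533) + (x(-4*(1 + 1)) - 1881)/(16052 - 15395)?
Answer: 310787953/5256 ≈ 59130.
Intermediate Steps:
(30600 + 28533) + (x(-4*(1 + 1)) - 1881)/(16052 - 15395) = (30600 + 28533) + (47/((-4*(1 + 1))) - 1881)/(16052 - 15395) = 59133 + (47/((-4*2)) - 1881)/657 = 59133 + (47/(-8) - 1881)*(1/657) = 59133 + (47*(-1/8) - 1881)*(1/657) = 59133 + (-47/8 - 1881)*(1/657) = 59133 - 15095/8*1/657 = 59133 - 15095/5256 = 310787953/5256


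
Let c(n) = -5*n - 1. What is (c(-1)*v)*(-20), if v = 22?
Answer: -1760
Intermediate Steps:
c(n) = -1 - 5*n
(c(-1)*v)*(-20) = ((-1 - 5*(-1))*22)*(-20) = ((-1 + 5)*22)*(-20) = (4*22)*(-20) = 88*(-20) = -1760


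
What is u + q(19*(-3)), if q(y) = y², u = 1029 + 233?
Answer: 4511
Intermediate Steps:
u = 1262
u + q(19*(-3)) = 1262 + (19*(-3))² = 1262 + (-57)² = 1262 + 3249 = 4511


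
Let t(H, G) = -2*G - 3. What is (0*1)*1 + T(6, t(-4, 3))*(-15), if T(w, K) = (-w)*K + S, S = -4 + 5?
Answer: -825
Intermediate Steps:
S = 1
t(H, G) = -3 - 2*G
T(w, K) = 1 - K*w (T(w, K) = (-w)*K + 1 = -K*w + 1 = 1 - K*w)
(0*1)*1 + T(6, t(-4, 3))*(-15) = (0*1)*1 + (1 - 1*(-3 - 2*3)*6)*(-15) = 0*1 + (1 - 1*(-3 - 6)*6)*(-15) = 0 + (1 - 1*(-9)*6)*(-15) = 0 + (1 + 54)*(-15) = 0 + 55*(-15) = 0 - 825 = -825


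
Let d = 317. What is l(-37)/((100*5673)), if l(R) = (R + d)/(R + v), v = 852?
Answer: 14/23117475 ≈ 6.0560e-7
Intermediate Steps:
l(R) = (317 + R)/(852 + R) (l(R) = (R + 317)/(R + 852) = (317 + R)/(852 + R))
l(-37)/((100*5673)) = ((317 - 37)/(852 - 37))/((100*5673)) = (280/815)/567300 = ((1/815)*280)*(1/567300) = (56/163)*(1/567300) = 14/23117475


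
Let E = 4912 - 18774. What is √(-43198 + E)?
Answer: 6*I*√1585 ≈ 238.87*I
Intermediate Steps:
E = -13862
√(-43198 + E) = √(-43198 - 13862) = √(-57060) = 6*I*√1585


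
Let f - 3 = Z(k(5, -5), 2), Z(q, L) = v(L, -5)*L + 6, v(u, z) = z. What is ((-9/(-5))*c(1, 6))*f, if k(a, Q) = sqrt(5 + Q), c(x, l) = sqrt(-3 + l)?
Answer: -9*sqrt(3)/5 ≈ -3.1177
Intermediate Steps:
Z(q, L) = 6 - 5*L (Z(q, L) = -5*L + 6 = 6 - 5*L)
f = -1 (f = 3 + (6 - 5*2) = 3 + (6 - 10) = 3 - 4 = -1)
((-9/(-5))*c(1, 6))*f = ((-9/(-5))*sqrt(-3 + 6))*(-1) = ((-9*(-1/5))*sqrt(3))*(-1) = (9*sqrt(3)/5)*(-1) = -9*sqrt(3)/5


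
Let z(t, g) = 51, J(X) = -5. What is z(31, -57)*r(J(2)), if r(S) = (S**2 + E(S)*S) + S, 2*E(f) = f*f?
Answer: -4335/2 ≈ -2167.5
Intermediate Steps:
E(f) = f**2/2 (E(f) = (f*f)/2 = f**2/2)
r(S) = S + S**2 + S**3/2 (r(S) = (S**2 + (S**2/2)*S) + S = (S**2 + S**3/2) + S = S + S**2 + S**3/2)
z(31, -57)*r(J(2)) = 51*(-5*(1 - 5 + (1/2)*(-5)**2)) = 51*(-5*(1 - 5 + (1/2)*25)) = 51*(-5*(1 - 5 + 25/2)) = 51*(-5*17/2) = 51*(-85/2) = -4335/2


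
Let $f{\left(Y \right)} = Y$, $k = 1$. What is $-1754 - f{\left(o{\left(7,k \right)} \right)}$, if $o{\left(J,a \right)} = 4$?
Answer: $-1758$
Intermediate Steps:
$-1754 - f{\left(o{\left(7,k \right)} \right)} = -1754 - 4 = -1758$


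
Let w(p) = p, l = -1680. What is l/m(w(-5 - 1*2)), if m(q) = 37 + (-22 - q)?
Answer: -840/11 ≈ -76.364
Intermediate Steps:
m(q) = 15 - q
l/m(w(-5 - 1*2)) = -1680/(15 - (-5 - 1*2)) = -1680/(15 - (-5 - 2)) = -1680/(15 - 1*(-7)) = -1680/(15 + 7) = -1680/22 = -1680*1/22 = -840/11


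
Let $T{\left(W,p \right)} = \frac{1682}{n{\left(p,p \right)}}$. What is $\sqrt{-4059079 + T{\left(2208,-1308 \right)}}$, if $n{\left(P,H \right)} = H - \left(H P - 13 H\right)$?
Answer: $\frac{i \sqrt{758552981339596071}}{432294} \approx 2014.7 i$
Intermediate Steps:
$n{\left(P,H \right)} = 14 H - H P$ ($n{\left(P,H \right)} = H - \left(- 13 H + H P\right) = 14 H - H P$)
$T{\left(W,p \right)} = \frac{1682}{p \left(14 - p\right)}$
$\sqrt{-4059079 + T{\left(2208,-1308 \right)}} = \sqrt{-4059079 - \frac{1682}{\left(-1308\right) \left(-14 - 1308\right)}} = \sqrt{-4059079 - - \frac{841}{654 \left(-1322\right)}} = \sqrt{-4059079 - \left(- \frac{841}{654}\right) \left(- \frac{1}{1322}\right)} = \sqrt{-4059079 - \frac{841}{864588}} = \sqrt{- \frac{3509430995293}{864588}} = \frac{i \sqrt{758552981339596071}}{432294}$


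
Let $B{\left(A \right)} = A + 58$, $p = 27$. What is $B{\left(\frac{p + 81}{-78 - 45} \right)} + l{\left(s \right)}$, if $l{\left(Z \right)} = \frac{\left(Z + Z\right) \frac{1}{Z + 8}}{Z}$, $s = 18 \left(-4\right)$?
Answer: $\frac{74903}{1312} \approx 57.091$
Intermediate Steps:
$s = -72$
$B{\left(A \right)} = 58 + A$
$l{\left(Z \right)} = \frac{2}{8 + Z}$ ($l{\left(Z \right)} = \frac{2 Z \frac{1}{8 + Z}}{Z} = \frac{2}{8 + Z}$)
$B{\left(\frac{p + 81}{-78 - 45} \right)} + l{\left(s \right)} = \left(58 + \frac{27 + 81}{-78 - 45}\right) + \frac{2}{8 - 72} = \left(58 + \frac{108}{-123}\right) + \frac{2}{-64} = \left(58 + 108 \left(- \frac{1}{123}\right)\right) + 2 \left(- \frac{1}{64}\right) = \left(58 - \frac{36}{41}\right) - \frac{1}{32} = \frac{2342}{41} - \frac{1}{32} = \frac{74903}{1312}$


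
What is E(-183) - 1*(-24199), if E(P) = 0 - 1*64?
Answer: 24135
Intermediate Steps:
E(P) = -64 (E(P) = 0 - 64 = -64)
E(-183) - 1*(-24199) = -64 - 1*(-24199) = -64 + 24199 = 24135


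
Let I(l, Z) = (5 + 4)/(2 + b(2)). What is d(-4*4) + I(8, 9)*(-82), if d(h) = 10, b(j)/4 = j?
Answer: -319/5 ≈ -63.800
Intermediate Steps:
b(j) = 4*j
I(l, Z) = 9/10 (I(l, Z) = (5 + 4)/(2 + 4*2) = 9/(2 + 8) = 9/10)
d(-4*4) + I(8, 9)*(-82) = 10 + (9/10)*(-82) = 10 - 369/5 = -319/5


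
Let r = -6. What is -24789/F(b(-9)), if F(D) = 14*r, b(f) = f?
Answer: 8263/28 ≈ 295.11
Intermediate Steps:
F(D) = -84 (F(D) = 14*(-6) = -84)
-24789/F(b(-9)) = -24789/(-84) = -24789*(-1/84) = 8263/28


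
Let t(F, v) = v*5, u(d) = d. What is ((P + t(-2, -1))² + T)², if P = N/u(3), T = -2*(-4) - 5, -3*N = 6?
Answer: 99856/81 ≈ 1232.8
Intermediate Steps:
N = -2 (N = -⅓*6 = -2)
t(F, v) = 5*v
T = 3 (T = 8 - 5 = 3)
P = -⅔ (P = -2/3 = -2*⅓ = -⅔ ≈ -0.66667)
((P + t(-2, -1))² + T)² = ((-⅔ + 5*(-1))² + 3)² = ((-⅔ - 5)² + 3)² = ((-17/3)² + 3)² = (289/9 + 3)² = (316/9)² = 99856/81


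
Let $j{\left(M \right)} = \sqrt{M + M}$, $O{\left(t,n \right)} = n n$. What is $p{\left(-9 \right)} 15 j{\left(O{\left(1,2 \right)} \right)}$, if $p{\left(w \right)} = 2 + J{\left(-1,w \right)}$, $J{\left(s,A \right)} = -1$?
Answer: $30 \sqrt{2} \approx 42.426$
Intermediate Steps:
$O{\left(t,n \right)} = n^{2}$
$j{\left(M \right)} = \sqrt{2} \sqrt{M}$ ($j{\left(M \right)} = \sqrt{2 M} = \sqrt{2} \sqrt{M}$)
$p{\left(w \right)} = 1$ ($p{\left(w \right)} = 2 - 1 = 1$)
$p{\left(-9 \right)} 15 j{\left(O{\left(1,2 \right)} \right)} = 1 \cdot 15 \sqrt{2} \sqrt{2^{2}} = 15 \sqrt{2} \sqrt{4} = 15 \sqrt{2} \cdot 2 = 15 \cdot 2 \sqrt{2} = 30 \sqrt{2}$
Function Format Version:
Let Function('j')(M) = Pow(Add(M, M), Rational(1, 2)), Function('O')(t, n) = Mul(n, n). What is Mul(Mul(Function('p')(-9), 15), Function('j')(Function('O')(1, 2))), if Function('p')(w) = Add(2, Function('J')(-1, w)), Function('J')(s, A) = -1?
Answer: Mul(30, Pow(2, Rational(1, 2))) ≈ 42.426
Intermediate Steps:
Function('O')(t, n) = Pow(n, 2)
Function('j')(M) = Mul(Pow(2, Rational(1, 2)), Pow(M, Rational(1, 2))) (Function('j')(M) = Pow(Mul(2, M), Rational(1, 2)) = Mul(Pow(2, Rational(1, 2)), Pow(M, Rational(1, 2))))
Function('p')(w) = 1 (Function('p')(w) = Add(2, -1) = 1)
Mul(Mul(Function('p')(-9), 15), Function('j')(Function('O')(1, 2))) = Mul(Mul(1, 15), Mul(Pow(2, Rational(1, 2)), Pow(Pow(2, 2), Rational(1, 2)))) = Mul(15, Mul(Pow(2, Rational(1, 2)), Pow(4, Rational(1, 2)))) = Mul(15, Mul(Pow(2, Rational(1, 2)), 2)) = Mul(15, Mul(2, Pow(2, Rational(1, 2)))) = Mul(30, Pow(2, Rational(1, 2)))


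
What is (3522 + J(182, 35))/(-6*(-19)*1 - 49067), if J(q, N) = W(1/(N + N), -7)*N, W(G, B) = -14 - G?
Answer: -6063/97906 ≈ -0.061927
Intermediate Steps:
J(q, N) = N*(-14 - 1/(2*N)) (J(q, N) = (-14 - 1/(N + N))*N = (-14 - 1/(2*N))*N = N*(-14 - 1/(2*N)))
(3522 + J(182, 35))/(-6*(-19)*1 - 49067) = (3522 + (-1/2 - 14*35))/(-6*(-19)*1 - 49067) = (3522 + (-1/2 - 490))/(114*1 - 49067) = (3522 - 981/2)/(114 - 49067) = (6063/2)/(-48953) = (6063/2)*(-1/48953) = -6063/97906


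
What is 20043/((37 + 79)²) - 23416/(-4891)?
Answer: 413116009/65813296 ≈ 6.2771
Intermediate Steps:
20043/((37 + 79)²) - 23416/(-4891) = 20043/(116²) - 23416*(-1/4891) = 20043/13456 + 23416/4891 = 413116009/65813296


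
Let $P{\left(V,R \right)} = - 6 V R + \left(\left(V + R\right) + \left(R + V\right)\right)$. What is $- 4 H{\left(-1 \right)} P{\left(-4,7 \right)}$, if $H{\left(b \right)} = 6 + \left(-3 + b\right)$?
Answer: $-1392$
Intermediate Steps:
$H{\left(b \right)} = 3 + b$
$P{\left(V,R \right)} = 2 R + 2 V - 6 R V$ ($P{\left(V,R \right)} = - 6 R V + \left(\left(R + V\right) + \left(R + V\right)\right) = - 6 R V + \left(2 R + 2 V\right) = 2 R + 2 V - 6 R V$)
$- 4 H{\left(-1 \right)} P{\left(-4,7 \right)} = - 4 \left(3 - 1\right) \left(2 \cdot 7 + 2 \left(-4\right) - 42 \left(-4\right)\right) = \left(-4\right) 2 \left(14 - 8 + 168\right) = \left(-8\right) 174 = -1392$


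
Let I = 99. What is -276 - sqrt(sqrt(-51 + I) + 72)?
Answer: -276 - 2*sqrt(18 + sqrt(3)) ≈ -284.88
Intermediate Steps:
-276 - sqrt(sqrt(-51 + I) + 72) = -276 - sqrt(sqrt(-51 + 99) + 72) = -276 - sqrt(sqrt(48) + 72) = -276 - sqrt(4*sqrt(3) + 72) = -276 - sqrt(72 + 4*sqrt(3))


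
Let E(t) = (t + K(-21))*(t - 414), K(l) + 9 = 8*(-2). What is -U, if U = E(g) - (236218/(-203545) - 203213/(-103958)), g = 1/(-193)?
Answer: -8158971880447836571/788193723716390 ≈ -10351.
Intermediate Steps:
K(l) = -25 (K(l) = -9 + 8*(-2) = -9 - 16 = -25)
g = -1/193 ≈ -0.0051813
E(t) = (-414 + t)*(-25 + t) (E(t) = (t - 25)*(t - 414) = (-25 + t)*(-414 + t) = (-414 + t)*(-25 + t))
U = 8158971880447836571/788193723716390 (U = (10350 + (-1/193)**2 - 439*(-1/193)) - (236218/(-203545) - 203213/(-103958)) = (10350 + 1/37249 + 439/193) - (236218*(-1/203545) - 203213*(-1/103958)) = 385611878/37249 - (-236218/203545 + 203213/103958) = 385611878/37249 - 1*16806239241/21160131110 = 385611878/37249 - 16806239241/21160131110 = 8158971880447836571/788193723716390 ≈ 10351.)
-U = -1*8158971880447836571/788193723716390 = -8158971880447836571/788193723716390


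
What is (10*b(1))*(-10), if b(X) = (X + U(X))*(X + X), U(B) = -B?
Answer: 0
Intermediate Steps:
b(X) = 0 (b(X) = (X - X)*(X + X) = 0*(2*X) = 0)
(10*b(1))*(-10) = (10*0)*(-10) = 0*(-10) = 0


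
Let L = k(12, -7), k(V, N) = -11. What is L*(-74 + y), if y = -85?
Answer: 1749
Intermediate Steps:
L = -11
L*(-74 + y) = -11*(-74 - 85) = -11*(-159) = 1749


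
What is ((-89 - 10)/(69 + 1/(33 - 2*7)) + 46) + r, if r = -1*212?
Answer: -219673/1312 ≈ -167.43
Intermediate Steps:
r = -212
((-89 - 10)/(69 + 1/(33 - 2*7)) + 46) + r = ((-89 - 10)/(69 + 1/(33 - 2*7)) + 46) - 212 = (-99/(69 + 1/(33 - 14)) + 46) - 212 = (-99/(69 + 1/19) + 46) - 212 = (-99/1312/19 + 46) - 212 = (-99*19/1312 + 46) - 212 = (-1881/1312 + 46) - 212 = 58471/1312 - 212 = -219673/1312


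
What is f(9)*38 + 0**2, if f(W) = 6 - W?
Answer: -114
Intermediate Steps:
f(9)*38 + 0**2 = (6 - 1*9)*38 + 0**2 = (6 - 9)*38 + 0 = -3*38 + 0 = -114 + 0 = -114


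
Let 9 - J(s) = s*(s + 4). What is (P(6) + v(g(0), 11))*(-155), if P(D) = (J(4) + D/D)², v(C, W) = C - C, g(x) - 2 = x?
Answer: -75020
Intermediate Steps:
g(x) = 2 + x
J(s) = 9 - s*(4 + s) (J(s) = 9 - s*(s + 4) = 9 - s*(4 + s))
v(C, W) = 0
P(D) = 484 (P(D) = ((9 - 1*4² - 4*4) + D/D)² = ((9 - 1*16 - 16) + 1)² = ((9 - 16 - 16) + 1)² = (-23 + 1)² = (-22)² = 484)
(P(6) + v(g(0), 11))*(-155) = (484 + 0)*(-155) = 484*(-155) = -75020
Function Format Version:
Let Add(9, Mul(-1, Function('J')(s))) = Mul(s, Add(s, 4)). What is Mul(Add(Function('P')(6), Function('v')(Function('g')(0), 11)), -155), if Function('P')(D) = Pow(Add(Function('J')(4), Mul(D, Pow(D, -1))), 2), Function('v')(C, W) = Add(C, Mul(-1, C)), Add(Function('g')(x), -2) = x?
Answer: -75020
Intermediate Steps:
Function('g')(x) = Add(2, x)
Function('J')(s) = Add(9, Mul(-1, s, Add(4, s))) (Function('J')(s) = Add(9, Mul(-1, Mul(s, Add(s, 4)))) = Add(9, Mul(-1, Mul(s, Add(4, s)))) = Add(9, Mul(-1, s, Add(4, s))))
Function('v')(C, W) = 0
Function('P')(D) = 484 (Function('P')(D) = Pow(Add(Add(9, Mul(-1, Pow(4, 2)), Mul(-4, 4)), Mul(D, Pow(D, -1))), 2) = Pow(Add(Add(9, Mul(-1, 16), -16), 1), 2) = Pow(Add(Add(9, -16, -16), 1), 2) = Pow(Add(-23, 1), 2) = Pow(-22, 2) = 484)
Mul(Add(Function('P')(6), Function('v')(Function('g')(0), 11)), -155) = Mul(Add(484, 0), -155) = Mul(484, -155) = -75020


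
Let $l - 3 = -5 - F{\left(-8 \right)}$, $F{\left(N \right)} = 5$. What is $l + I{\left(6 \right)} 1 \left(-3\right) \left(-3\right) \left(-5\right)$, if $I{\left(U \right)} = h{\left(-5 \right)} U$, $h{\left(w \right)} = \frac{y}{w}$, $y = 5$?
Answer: $263$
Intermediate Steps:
$h{\left(w \right)} = \frac{5}{w}$
$l = -7$ ($l = 3 - 10 = -7$)
$I{\left(U \right)} = - U$ ($I{\left(U \right)} = \frac{5}{-5} U = 5 \left(- \frac{1}{5}\right) U = - U$)
$l + I{\left(6 \right)} 1 \left(-3\right) \left(-3\right) \left(-5\right) = -7 + \left(-1\right) 6 \cdot 1 \left(-3\right) \left(-3\right) \left(-5\right) = -7 - 6 \cdot 1 \cdot 9 \left(-5\right) = -7 - 6 \cdot 1 \left(-45\right) = -7 - -270 = -7 + 270 = 263$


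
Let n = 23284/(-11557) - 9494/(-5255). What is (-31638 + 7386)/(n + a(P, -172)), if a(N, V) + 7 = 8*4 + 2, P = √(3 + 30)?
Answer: -490957770940/542376561 ≈ -905.20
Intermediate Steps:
P = √33 ≈ 5.7446
a(N, V) = 27 (a(N, V) = -7 + (8*4 + 2) = -7 + (32 + 2) = -7 + 34 = 27)
n = -12635262/60732035 (n = 23284*(-1/11557) - 9494*(-1/5255) = -23284/11557 + 9494/5255 = -12635262/60732035 ≈ -0.20805)
(-31638 + 7386)/(n + a(P, -172)) = (-31638 + 7386)/(-12635262/60732035 + 27) = -24252/1627129683/60732035 = -24252*60732035/1627129683 = -490957770940/542376561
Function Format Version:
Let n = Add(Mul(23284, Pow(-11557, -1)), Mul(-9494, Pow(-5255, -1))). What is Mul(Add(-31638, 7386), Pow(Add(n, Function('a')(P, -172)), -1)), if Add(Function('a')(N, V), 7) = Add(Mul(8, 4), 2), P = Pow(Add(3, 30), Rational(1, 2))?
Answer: Rational(-490957770940, 542376561) ≈ -905.20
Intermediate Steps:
P = Pow(33, Rational(1, 2)) ≈ 5.7446
Function('a')(N, V) = 27 (Function('a')(N, V) = Add(-7, Add(Mul(8, 4), 2)) = Add(-7, Add(32, 2)) = Add(-7, 34) = 27)
n = Rational(-12635262, 60732035) (n = Add(Mul(23284, Rational(-1, 11557)), Mul(-9494, Rational(-1, 5255))) = Add(Rational(-23284, 11557), Rational(9494, 5255)) = Rational(-12635262, 60732035) ≈ -0.20805)
Mul(Add(-31638, 7386), Pow(Add(n, Function('a')(P, -172)), -1)) = Mul(Add(-31638, 7386), Pow(Add(Rational(-12635262, 60732035), 27), -1)) = Mul(-24252, Pow(Rational(1627129683, 60732035), -1)) = Mul(-24252, Rational(60732035, 1627129683)) = Rational(-490957770940, 542376561)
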